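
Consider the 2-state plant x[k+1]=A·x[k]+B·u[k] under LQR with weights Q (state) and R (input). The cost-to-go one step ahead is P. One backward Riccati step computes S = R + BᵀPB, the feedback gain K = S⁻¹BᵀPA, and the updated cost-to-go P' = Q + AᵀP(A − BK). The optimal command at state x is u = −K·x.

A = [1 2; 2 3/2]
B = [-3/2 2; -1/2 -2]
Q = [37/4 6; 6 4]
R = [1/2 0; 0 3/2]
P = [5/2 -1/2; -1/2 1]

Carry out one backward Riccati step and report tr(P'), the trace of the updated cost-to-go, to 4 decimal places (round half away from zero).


BᵀP = [-3.5000 0.2500; 6.0000 -3.0000]
S = R + BᵀPB = [1/2 0; 0 3/2] + [5.1250 -7.5000; -7.5000 18.0000] = [5.6250 -7.5000; -7.5000 19.5000]
BᵀPA = [-3.0000 -6.6250; 0.0000 7.5000]
K = S⁻¹·BᵀPA = [-1.0947 -1.3649; -0.4211 -0.1404]
A−BK = [0.2000 0.2333; 0.6105 0.5368]
AᵀP(A−BK) = [1.2158 1.1553; 1.1553 1.2601]
P' = Q + AᵀP(A−BK) = [10.4658 7.1553; 7.1553 5.2601]
tr(P') = 15.7259

15.7259


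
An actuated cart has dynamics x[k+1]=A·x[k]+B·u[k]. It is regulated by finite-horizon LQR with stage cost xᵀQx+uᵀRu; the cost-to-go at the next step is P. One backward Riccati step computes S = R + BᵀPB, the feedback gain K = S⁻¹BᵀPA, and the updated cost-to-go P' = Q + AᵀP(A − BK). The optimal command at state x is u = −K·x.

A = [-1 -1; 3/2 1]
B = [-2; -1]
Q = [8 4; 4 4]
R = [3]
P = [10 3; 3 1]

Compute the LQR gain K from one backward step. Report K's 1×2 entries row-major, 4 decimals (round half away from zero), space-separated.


0.2232 0.2857

BᵀP = [-23.0000 -7.0000]
S = R + BᵀPB = [3] + [53.0000] = [56.0000]
BᵀPA = [12.5000 16.0000]
K = S⁻¹·BᵀPA = [0.2232 0.2857]
A−BK = [-0.5536 -0.4286; 1.7232 1.2857]
AᵀP(A−BK) = [0.4598 0.4286; 0.4286 0.4286]
P' = Q + AᵀP(A−BK) = [8.4598 4.4286; 4.4286 4.4286]
tr(P') = 12.8884


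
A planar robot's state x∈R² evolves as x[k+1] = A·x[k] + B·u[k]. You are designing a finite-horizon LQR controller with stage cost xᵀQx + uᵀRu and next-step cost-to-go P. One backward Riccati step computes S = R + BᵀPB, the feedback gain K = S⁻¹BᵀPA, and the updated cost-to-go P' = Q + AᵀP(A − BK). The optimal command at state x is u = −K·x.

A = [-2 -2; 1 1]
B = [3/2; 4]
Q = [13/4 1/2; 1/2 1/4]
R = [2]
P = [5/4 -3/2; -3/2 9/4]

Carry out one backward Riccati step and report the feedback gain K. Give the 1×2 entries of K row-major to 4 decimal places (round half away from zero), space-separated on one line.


0.6575 0.6575

BᵀP = [-4.1250 6.7500]
S = R + BᵀPB = [2] + [20.8125] = [22.8125]
BᵀPA = [15.0000 15.0000]
K = S⁻¹·BᵀPA = [0.6575 0.6575]
A−BK = [-2.9863 -2.9863; -1.6301 -1.6301]
AᵀP(A−BK) = [3.3870 3.3870; 3.3870 3.3870]
P' = Q + AᵀP(A−BK) = [6.6370 3.8870; 3.8870 3.6370]
tr(P') = 10.2740


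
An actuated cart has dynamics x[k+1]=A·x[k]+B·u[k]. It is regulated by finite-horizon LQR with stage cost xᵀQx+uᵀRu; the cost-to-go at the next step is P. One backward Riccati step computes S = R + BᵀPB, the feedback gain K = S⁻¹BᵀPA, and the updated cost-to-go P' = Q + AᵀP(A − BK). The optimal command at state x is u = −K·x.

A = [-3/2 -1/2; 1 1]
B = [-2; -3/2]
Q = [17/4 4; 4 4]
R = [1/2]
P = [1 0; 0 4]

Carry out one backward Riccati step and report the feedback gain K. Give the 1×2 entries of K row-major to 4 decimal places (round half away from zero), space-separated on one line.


BᵀP = [-2.0000 -6.0000]
S = R + BᵀPB = [1/2] + [13.0000] = [13.5000]
BᵀPA = [-3.0000 -5.0000]
K = S⁻¹·BᵀPA = [-0.2222 -0.3704]
A−BK = [-1.9444 -1.2407; 0.6667 0.4444]
AᵀP(A−BK) = [5.5833 3.6389; 3.6389 2.3981]
P' = Q + AᵀP(A−BK) = [9.8333 7.6389; 7.6389 6.3981]
tr(P') = 16.2315

-0.2222 -0.3704


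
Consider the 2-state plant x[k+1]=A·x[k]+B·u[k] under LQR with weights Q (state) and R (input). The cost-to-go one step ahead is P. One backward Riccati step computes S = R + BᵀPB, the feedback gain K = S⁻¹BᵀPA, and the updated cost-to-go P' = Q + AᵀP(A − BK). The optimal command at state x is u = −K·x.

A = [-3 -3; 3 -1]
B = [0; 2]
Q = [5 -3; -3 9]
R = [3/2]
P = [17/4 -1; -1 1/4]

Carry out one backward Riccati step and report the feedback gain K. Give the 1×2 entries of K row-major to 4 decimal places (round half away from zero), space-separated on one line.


3.0000 2.2000

BᵀP = [-2.0000 0.5000]
S = R + BᵀPB = [3/2] + [1.0000] = [2.5000]
BᵀPA = [7.5000 5.5000]
K = S⁻¹·BᵀPA = [3.0000 2.2000]
A−BK = [-3.0000 -3.0000; -3.0000 -5.4000]
AᵀP(A−BK) = [36.0000 27.0000; 27.0000 20.4000]
P' = Q + AᵀP(A−BK) = [41.0000 24.0000; 24.0000 29.4000]
tr(P') = 70.4000


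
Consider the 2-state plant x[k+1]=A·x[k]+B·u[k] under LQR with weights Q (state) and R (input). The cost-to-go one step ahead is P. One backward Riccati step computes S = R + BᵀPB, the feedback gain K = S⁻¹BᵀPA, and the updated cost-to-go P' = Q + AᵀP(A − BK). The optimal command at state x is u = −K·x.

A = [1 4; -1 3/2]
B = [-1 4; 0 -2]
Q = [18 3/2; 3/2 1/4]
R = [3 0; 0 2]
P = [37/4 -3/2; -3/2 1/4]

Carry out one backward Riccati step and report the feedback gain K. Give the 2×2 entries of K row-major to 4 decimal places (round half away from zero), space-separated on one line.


-0.0391 -0.1310 0.2568 0.8286

BᵀP = [-9.2500 1.5000; 40.0000 -6.5000]
S = R + BᵀPB = [3 0; 0 2] + [9.2500 -40.0000; -40.0000 173.0000] = [12.2500 -40.0000; -40.0000 175.0000]
BᵀPA = [-10.7500 -34.7500; 46.5000 150.2500]
K = S⁻¹·BᵀPA = [-0.0391 -0.1310; 0.2568 0.8286]
A−BK = [-0.0662 0.5545; -0.4864 3.1572]
AᵀP(A−BK) = [0.1395 0.4355; 0.4355 1.5088]
P' = Q + AᵀP(A−BK) = [18.1395 1.9355; 1.9355 1.7588]
tr(P') = 19.8983


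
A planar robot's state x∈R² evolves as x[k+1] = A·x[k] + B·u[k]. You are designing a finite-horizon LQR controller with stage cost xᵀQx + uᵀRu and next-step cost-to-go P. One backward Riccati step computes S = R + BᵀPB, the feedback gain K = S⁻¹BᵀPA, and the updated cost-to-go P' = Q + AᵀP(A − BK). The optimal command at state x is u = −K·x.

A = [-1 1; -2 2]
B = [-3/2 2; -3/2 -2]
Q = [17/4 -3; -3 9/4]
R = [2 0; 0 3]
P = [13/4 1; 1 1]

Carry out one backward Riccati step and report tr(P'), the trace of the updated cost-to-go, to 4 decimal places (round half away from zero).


BᵀP = [-6.3750 -3.0000; 4.5000 0.0000]
S = R + BᵀPB = [2 0; 0 3] + [14.0625 -6.7500; -6.7500 9.0000] = [16.0625 -6.7500; -6.7500 12.0000]
BᵀPA = [12.3750 -12.3750; -4.5000 4.5000]
K = S⁻¹·BᵀPA = [0.8025 -0.8025; 0.0764 -0.0764]
A−BK = [0.0510 -0.0510; -0.6433 0.6433]
AᵀP(A−BK) = [1.6624 -1.6624; -1.6624 1.6624]
P' = Q + AᵀP(A−BK) = [5.9124 -4.6624; -4.6624 3.9124]
tr(P') = 9.8248

9.8248


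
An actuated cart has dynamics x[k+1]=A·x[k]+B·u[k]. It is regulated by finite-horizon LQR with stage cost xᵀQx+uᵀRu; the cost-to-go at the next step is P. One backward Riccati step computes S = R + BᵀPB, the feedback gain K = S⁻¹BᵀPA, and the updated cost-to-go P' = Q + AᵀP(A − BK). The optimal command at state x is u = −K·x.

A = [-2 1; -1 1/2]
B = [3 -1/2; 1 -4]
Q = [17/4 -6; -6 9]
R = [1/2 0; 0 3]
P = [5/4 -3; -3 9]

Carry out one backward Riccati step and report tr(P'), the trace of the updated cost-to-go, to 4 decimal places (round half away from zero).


BᵀP = [0.7500 0.0000; 11.3750 -34.5000]
S = R + BᵀPB = [1/2 0; 0 3] + [2.2500 -0.3750; -0.3750 132.3125] = [2.7500 -0.3750; -0.3750 135.3125]
BᵀPA = [-1.5000 0.7500; 11.7500 -5.8750]
K = S⁻¹·BᵀPA = [-0.5338 0.2669; 0.0854 -0.0427]
A−BK = [-0.3559 0.1779; -0.1248 0.0624]
AᵀP(A−BK) = [0.1963 -0.0982; -0.0982 0.0491]
P' = Q + AᵀP(A−BK) = [4.4463 -6.0982; -6.0982 9.0491]
tr(P') = 13.4954

13.4954


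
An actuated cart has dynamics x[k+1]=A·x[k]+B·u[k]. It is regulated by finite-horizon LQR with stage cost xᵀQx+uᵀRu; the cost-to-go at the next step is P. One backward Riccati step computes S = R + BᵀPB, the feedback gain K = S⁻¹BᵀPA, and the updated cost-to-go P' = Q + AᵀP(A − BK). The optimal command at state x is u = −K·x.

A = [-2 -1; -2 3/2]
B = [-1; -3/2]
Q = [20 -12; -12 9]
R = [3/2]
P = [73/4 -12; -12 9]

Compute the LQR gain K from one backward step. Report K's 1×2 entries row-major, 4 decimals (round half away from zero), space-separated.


BᵀP = [-0.2500 -1.5000]
S = R + BᵀPB = [3/2] + [2.5000] = [4.0000]
BᵀPA = [3.5000 -2.0000]
K = S⁻¹·BᵀPA = [0.8750 -0.5000]
A−BK = [-1.1250 -1.5000; -0.6875 0.7500]
AᵀP(A−BK) = [9.9375 23.2500; 23.2500 73.5000]
P' = Q + AᵀP(A−BK) = [29.9375 11.2500; 11.2500 82.5000]
tr(P') = 112.4375

0.8750 -0.5000


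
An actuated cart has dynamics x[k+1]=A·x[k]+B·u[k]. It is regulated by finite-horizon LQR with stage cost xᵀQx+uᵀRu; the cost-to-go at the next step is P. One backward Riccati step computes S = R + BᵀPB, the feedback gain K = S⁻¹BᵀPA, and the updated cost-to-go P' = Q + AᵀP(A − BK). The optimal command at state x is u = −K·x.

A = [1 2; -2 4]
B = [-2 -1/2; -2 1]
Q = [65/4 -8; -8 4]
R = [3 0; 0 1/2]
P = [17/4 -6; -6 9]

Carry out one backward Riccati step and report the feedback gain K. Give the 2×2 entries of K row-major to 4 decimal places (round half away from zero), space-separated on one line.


BᵀP = [3.5000 -6.0000; -8.1250 12.0000]
S = R + BᵀPB = [3 0; 0 1/2] + [5.0000 -7.7500; -7.7500 16.0625] = [8.0000 -7.7500; -7.7500 16.5625]
BᵀPA = [15.5000 -17.0000; -32.1250 31.7500]
K = S⁻¹·BᵀPA = [0.1070 -0.4901; -1.8896 1.6877]
A−BK = [0.2692 1.8637; 0.1035 1.3322]
AᵀP(A−BK) = [1.8896 -1.6877; -1.6877 3.0854]
P' = Q + AᵀP(A−BK) = [18.1396 -9.6877; -9.6877 7.0854]
tr(P') = 25.2250

0.1070 -0.4901 -1.8896 1.6877


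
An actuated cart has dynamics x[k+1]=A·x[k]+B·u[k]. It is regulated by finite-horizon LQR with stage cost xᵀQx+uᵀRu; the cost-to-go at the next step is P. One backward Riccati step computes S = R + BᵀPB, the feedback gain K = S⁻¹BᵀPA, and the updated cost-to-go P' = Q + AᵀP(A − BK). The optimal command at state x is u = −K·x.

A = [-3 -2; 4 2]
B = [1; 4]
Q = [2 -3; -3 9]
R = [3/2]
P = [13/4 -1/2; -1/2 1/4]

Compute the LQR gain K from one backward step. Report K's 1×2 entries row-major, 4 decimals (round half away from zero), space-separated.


BᵀP = [1.2500 0.5000]
S = R + BᵀPB = [3/2] + [3.2500] = [4.7500]
BᵀPA = [-1.7500 -1.5000]
K = S⁻¹·BᵀPA = [-0.3684 -0.3158]
A−BK = [-2.6316 -1.6842; 5.4737 3.2632]
AᵀP(A−BK) = [44.6053 27.9474; 27.9474 17.5263]
P' = Q + AᵀP(A−BK) = [46.6053 24.9474; 24.9474 26.5263]
tr(P') = 73.1316

-0.3684 -0.3158


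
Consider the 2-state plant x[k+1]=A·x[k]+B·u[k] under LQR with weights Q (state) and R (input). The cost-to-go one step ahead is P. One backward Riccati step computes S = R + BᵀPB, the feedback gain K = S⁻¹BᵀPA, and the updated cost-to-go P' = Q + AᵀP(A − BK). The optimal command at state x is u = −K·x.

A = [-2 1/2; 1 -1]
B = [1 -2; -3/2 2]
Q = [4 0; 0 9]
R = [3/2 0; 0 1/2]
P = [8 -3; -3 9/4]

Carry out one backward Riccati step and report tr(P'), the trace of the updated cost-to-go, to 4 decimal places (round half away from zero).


14.0645

BᵀP = [12.5000 -6.3750; -22.0000 10.5000]
S = R + BᵀPB = [3/2 0; 0 1/2] + [22.0625 -37.7500; -37.7500 65.0000] = [23.5625 -37.7500; -37.7500 65.5000]
BᵀPA = [-31.3750 12.6250; 54.5000 -21.5000]
K = S⁻¹·BᵀPA = [0.0196 0.1295; 0.8433 -0.2536]
A−BK = [-0.3329 -0.1367; -0.6573 -0.2985]
AᵀP(A−BK) = [0.9020 0.1347; 0.1347 0.1625]
P' = Q + AᵀP(A−BK) = [4.9020 0.1347; 0.1347 9.1625]
tr(P') = 14.0645


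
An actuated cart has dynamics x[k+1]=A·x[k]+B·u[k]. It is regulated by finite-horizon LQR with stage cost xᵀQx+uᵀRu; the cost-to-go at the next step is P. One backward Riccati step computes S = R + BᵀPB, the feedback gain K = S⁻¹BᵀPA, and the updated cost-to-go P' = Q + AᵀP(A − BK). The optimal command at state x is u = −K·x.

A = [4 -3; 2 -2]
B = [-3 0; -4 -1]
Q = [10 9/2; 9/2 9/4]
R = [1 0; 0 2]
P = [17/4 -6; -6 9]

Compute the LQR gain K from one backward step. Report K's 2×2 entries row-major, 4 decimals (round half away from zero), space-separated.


-0.0835 0.2297 0.6821 -0.3759

BᵀP = [11.2500 -18.0000; 6.0000 -9.0000]
S = R + BᵀPB = [1 0; 0 2] + [38.2500 18.0000; 18.0000 9.0000] = [39.2500 18.0000; 18.0000 11.0000]
BᵀPA = [9.0000 2.2500; 6.0000 0.0000]
K = S⁻¹·BᵀPA = [-0.0835 0.2297; 0.6821 -0.3759]
A−BK = [3.7494 -2.3109; 2.3480 -1.4571]
AᵀP(A−BK) = [4.6589 -2.8121; -2.8121 1.7332]
P' = Q + AᵀP(A−BK) = [14.6589 1.6879; 1.6879 3.9832]
tr(P') = 18.6421


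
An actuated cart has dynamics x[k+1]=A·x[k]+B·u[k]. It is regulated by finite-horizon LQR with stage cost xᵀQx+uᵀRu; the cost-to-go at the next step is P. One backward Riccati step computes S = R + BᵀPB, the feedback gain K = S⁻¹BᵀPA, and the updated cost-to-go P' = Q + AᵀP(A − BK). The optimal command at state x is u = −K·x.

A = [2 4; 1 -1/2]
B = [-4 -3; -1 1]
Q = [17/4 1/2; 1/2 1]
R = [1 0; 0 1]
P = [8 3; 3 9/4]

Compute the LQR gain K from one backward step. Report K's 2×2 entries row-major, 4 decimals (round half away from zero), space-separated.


-0.6119 -0.4450 0.1184 -0.7029

BᵀP = [-35.0000 -14.2500; -21.0000 -6.7500]
S = R + BᵀPB = [1 0; 0 1] + [154.2500 90.7500; 90.7500 56.2500] = [155.2500 90.7500; 90.7500 57.2500]
BᵀPA = [-84.2500 -132.8750; -48.7500 -80.6250]
K = S⁻¹·BᵀPA = [-0.6119 -0.4450; 0.1184 -0.7029]
A−BK = [-0.0923 0.1113; 0.2697 -0.2421]
AᵀP(A−BK) = [0.4709 0.1170; 0.1170 0.7614]
P' = Q + AᵀP(A−BK) = [4.7209 0.6170; 0.6170 1.7614]
tr(P') = 6.4823


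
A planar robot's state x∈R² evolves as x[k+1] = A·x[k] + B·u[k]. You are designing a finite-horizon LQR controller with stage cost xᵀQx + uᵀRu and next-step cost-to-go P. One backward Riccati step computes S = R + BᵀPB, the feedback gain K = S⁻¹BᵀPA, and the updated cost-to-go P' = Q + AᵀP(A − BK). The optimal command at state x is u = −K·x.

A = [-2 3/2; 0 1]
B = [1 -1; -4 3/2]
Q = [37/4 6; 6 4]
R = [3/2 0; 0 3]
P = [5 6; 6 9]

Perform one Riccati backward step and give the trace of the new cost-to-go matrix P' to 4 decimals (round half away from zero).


BᵀP = [-19.0000 -30.0000; 4.0000 7.5000]
S = R + BᵀPB = [3/2 0; 0 3] + [101.0000 -26.0000; -26.0000 7.2500] = [102.5000 -26.0000; -26.0000 10.2500]
BᵀPA = [38.0000 -58.5000; -8.0000 13.5000]
K = S⁻¹·BᵀPA = [0.4845 -0.6637; 0.4484 -0.3664]
A−BK = [-2.0360 1.7973; 1.2653 -1.1051]
AᵀP(A−BK) = [5.1772 -4.7117; -4.7117 4.3716]
P' = Q + AᵀP(A−BK) = [14.4272 1.2883; 1.2883 8.3716]
tr(P') = 22.7988

22.7988


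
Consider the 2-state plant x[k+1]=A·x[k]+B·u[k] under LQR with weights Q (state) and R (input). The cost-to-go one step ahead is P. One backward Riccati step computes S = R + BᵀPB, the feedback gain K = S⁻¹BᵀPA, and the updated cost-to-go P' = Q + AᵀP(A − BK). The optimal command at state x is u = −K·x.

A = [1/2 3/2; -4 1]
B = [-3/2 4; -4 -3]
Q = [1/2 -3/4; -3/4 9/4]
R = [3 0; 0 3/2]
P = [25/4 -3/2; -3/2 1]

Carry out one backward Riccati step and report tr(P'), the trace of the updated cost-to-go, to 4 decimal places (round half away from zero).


4.6433

BᵀP = [-3.3750 -1.7500; 29.5000 -9.0000]
S = R + BᵀPB = [3 0; 0 3/2] + [12.0625 -8.2500; -8.2500 145.0000] = [15.0625 -8.2500; -8.2500 146.5000]
BᵀPA = [5.3125 -6.8125; 50.7500 35.2500]
K = S⁻¹·BᵀPA = [0.5597 -0.3307; 0.3779 0.2220]
A−BK = [-0.1722 0.1160; -0.6274 0.3432]
AᵀP(A−BK) = [1.4089 -0.5718; -0.5718 0.4844]
P' = Q + AᵀP(A−BK) = [1.9089 -1.3218; -1.3218 2.7344]
tr(P') = 4.6433


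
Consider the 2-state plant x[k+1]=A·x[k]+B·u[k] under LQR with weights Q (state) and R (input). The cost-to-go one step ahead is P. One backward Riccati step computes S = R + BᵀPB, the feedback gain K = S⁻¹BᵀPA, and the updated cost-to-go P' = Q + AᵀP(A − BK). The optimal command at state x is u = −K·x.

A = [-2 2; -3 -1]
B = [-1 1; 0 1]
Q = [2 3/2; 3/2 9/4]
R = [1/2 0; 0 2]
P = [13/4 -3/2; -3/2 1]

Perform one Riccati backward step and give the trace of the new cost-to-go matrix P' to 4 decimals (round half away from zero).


BᵀP = [-3.2500 1.5000; 1.7500 -0.5000]
S = R + BᵀPB = [1/2 0; 0 2] + [3.2500 -1.7500; -1.7500 1.2500] = [3.7500 -1.7500; -1.7500 3.2500]
BᵀPA = [2.0000 -8.0000; -2.0000 4.0000]
K = S⁻¹·BᵀPA = [0.3288 -2.0822; -0.4384 0.1096]
A−BK = [-1.2329 -0.1918; -2.5616 -1.1096]
AᵀP(A−BK) = [2.4658 0.3836; 0.3836 2.9041]
P' = Q + AᵀP(A−BK) = [4.4658 1.8836; 1.8836 5.1541]
tr(P') = 9.6199

9.6199


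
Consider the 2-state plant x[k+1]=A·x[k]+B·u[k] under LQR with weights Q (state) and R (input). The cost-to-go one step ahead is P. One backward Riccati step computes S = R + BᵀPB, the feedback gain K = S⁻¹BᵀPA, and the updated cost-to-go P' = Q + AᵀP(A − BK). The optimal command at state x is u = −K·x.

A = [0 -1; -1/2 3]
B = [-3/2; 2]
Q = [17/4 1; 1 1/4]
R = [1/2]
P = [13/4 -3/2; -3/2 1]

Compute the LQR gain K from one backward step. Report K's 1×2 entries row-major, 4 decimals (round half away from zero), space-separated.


BᵀP = [-7.8750 4.2500]
S = R + BᵀPB = [1/2] + [20.3125] = [20.8125]
BᵀPA = [-2.1250 20.6250]
K = S⁻¹·BᵀPA = [-0.1021 0.9910]
A−BK = [-0.1532 0.4865; -0.2958 1.0180]
AᵀP(A−BK) = [0.0330 -0.1441; -0.1441 0.8108]
P' = Q + AᵀP(A−BK) = [4.2830 0.8559; 0.8559 1.0608]
tr(P') = 5.3438

-0.1021 0.9910


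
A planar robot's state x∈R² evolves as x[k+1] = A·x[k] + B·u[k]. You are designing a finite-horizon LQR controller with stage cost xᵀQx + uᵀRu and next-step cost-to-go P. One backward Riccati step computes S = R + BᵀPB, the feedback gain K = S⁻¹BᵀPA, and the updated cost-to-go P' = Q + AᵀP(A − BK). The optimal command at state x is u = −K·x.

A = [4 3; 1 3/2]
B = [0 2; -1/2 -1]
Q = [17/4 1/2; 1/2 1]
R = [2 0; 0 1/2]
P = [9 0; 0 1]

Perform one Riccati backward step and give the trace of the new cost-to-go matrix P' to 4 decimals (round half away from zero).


23.7032

BᵀP = [0.0000 -0.5000; 18.0000 -1.0000]
S = R + BᵀPB = [2 0; 0 1/2] + [0.2500 0.5000; 0.5000 37.0000] = [2.2500 0.5000; 0.5000 37.5000]
BᵀPA = [-0.5000 -0.7500; 71.0000 52.5000]
K = S⁻¹·BᵀPA = [-0.6449 -0.6464; 1.9019 1.4086]
A−BK = [0.1961 0.1828; 2.5795 2.5854]
AᵀP(A−BK) = [9.6404 9.1649; 9.1649 8.8128]
P' = Q + AᵀP(A−BK) = [13.8904 9.6649; 9.6649 9.8128]
tr(P') = 23.7032


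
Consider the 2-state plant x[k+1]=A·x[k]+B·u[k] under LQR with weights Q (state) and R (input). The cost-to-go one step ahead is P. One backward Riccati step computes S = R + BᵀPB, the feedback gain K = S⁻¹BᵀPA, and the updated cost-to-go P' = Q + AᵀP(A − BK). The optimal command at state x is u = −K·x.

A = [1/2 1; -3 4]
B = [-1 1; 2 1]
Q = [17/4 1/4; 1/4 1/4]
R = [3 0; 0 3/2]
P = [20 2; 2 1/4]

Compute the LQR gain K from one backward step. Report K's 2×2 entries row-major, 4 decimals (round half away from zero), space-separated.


BᵀP = [-16.0000 -1.5000; 22.0000 2.2500]
S = R + BᵀPB = [3 0; 0 3/2] + [13.0000 -17.5000; -17.5000 24.2500] = [16.0000 -17.5000; -17.5000 25.7500]
BᵀPA = [-3.5000 -22.0000; 4.2500 31.0000]
K = S⁻¹·BᵀPA = [-0.1489 -0.2270; 0.0638 1.0496]
A−BK = [0.2872 -0.2766; -2.7660 3.4043]
AᵀP(A−BK) = [0.4574 -0.2553; -0.2553 2.4681]
P' = Q + AᵀP(A−BK) = [4.7074 -0.0053; -0.0053 2.7181]
tr(P') = 7.4255

-0.1489 -0.2270 0.0638 1.0496


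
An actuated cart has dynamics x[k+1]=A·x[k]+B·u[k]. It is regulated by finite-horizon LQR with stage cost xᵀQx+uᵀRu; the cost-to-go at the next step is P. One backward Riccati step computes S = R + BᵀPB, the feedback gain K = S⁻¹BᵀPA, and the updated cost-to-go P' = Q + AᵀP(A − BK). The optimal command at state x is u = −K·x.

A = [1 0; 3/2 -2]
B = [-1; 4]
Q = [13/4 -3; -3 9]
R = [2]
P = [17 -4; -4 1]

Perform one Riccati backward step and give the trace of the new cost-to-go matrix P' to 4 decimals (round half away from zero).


13.0970

BᵀP = [-33.0000 8.0000]
S = R + BᵀPB = [2] + [65.0000] = [67.0000]
BᵀPA = [-21.0000 -16.0000]
K = S⁻¹·BᵀPA = [-0.3134 -0.2388]
A−BK = [0.6866 -0.2388; 2.7537 -1.0448]
AᵀP(A−BK) = [0.6679 -0.0149; -0.0149 0.1791]
P' = Q + AᵀP(A−BK) = [3.9179 -3.0149; -3.0149 9.1791]
tr(P') = 13.0970


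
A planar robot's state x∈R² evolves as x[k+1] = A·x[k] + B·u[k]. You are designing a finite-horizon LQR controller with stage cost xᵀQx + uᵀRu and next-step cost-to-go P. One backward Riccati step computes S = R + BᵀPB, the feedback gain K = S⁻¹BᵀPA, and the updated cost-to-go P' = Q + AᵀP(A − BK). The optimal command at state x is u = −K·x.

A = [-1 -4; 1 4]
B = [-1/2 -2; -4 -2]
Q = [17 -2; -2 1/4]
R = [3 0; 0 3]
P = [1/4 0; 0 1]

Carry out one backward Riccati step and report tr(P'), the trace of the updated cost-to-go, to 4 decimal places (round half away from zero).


24.9887

BᵀP = [-0.1250 -4.0000; -0.5000 -2.0000]
S = R + BᵀPB = [3 0; 0 3] + [16.0625 8.2500; 8.2500 5.0000] = [19.0625 8.2500; 8.2500 8.0000]
BᵀPA = [-3.8750 -15.5000; -1.5000 -6.0000]
K = S⁻¹·BᵀPA = [-0.2206 -0.8823; 0.0400 0.1599]
A−BK = [-1.0303 -4.1214; 0.1976 0.7905]
AᵀP(A−BK) = [0.4552 1.8209; 1.8209 7.2835]
P' = Q + AᵀP(A−BK) = [17.4552 -0.1791; -0.1791 7.5335]
tr(P') = 24.9887


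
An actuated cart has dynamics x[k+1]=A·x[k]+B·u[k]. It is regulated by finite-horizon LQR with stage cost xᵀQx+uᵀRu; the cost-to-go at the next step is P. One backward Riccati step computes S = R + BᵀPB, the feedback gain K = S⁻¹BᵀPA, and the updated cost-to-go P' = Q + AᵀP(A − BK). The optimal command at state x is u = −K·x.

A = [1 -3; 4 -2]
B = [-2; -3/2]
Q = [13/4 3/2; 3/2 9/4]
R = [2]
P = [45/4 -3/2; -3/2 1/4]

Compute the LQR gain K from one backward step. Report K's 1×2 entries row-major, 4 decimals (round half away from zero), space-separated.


-0.2528 1.4392

BᵀP = [-20.2500 2.6250]
S = R + BᵀPB = [2] + [36.5625] = [38.5625]
BᵀPA = [-9.7500 55.5000]
K = S⁻¹·BᵀPA = [-0.2528 1.4392]
A−BK = [0.4943 -0.1216; 3.6207 0.1588]
AᵀP(A−BK) = [0.7848 -0.7176; -0.7176 4.3732]
P' = Q + AᵀP(A−BK) = [4.0348 0.7824; 0.7824 6.6232]
tr(P') = 10.6580


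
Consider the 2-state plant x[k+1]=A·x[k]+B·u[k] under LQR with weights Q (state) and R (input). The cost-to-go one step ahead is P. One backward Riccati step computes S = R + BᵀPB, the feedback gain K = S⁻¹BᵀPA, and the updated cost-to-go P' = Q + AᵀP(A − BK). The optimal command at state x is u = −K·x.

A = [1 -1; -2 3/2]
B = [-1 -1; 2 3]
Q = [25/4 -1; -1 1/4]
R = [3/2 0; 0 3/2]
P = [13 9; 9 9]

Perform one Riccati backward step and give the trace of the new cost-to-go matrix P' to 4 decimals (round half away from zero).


BᵀP = [5.0000 9.0000; 14.0000 18.0000]
S = R + BᵀPB = [3/2 0; 0 3/2] + [13.0000 22.0000; 22.0000 40.0000] = [14.5000 22.0000; 22.0000 41.5000]
BᵀPA = [-13.0000 8.5000; -22.0000 13.0000]
K = S⁻¹·BᵀPA = [-0.4713 0.5669; -0.2803 0.0127]
A−BK = [0.2484 -0.4204; -0.2166 0.3280]
AᵀP(A−BK) = [0.7070 -0.8503; -0.8503 1.2659]
P' = Q + AᵀP(A−BK) = [6.9570 -1.8503; -1.8503 1.5159]
tr(P') = 8.4729

8.4729


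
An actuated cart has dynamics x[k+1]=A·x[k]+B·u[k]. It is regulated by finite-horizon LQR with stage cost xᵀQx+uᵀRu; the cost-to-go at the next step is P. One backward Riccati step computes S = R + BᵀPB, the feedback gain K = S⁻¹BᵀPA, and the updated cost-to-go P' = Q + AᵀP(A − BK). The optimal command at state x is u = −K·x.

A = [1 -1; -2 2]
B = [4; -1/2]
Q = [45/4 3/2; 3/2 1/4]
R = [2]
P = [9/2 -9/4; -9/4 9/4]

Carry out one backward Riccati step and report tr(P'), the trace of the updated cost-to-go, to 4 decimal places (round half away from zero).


19.3927

BᵀP = [19.1250 -10.1250]
S = R + BᵀPB = [2] + [81.5625] = [83.5625]
BᵀPA = [39.3750 -39.3750]
K = S⁻¹·BᵀPA = [0.4712 -0.4712]
A−BK = [-0.8848 0.8848; -1.7644 1.7644]
AᵀP(A−BK) = [3.9463 -3.9463; -3.9463 3.9463]
P' = Q + AᵀP(A−BK) = [15.1963 -2.4463; -2.4463 4.1963]
tr(P') = 19.3927


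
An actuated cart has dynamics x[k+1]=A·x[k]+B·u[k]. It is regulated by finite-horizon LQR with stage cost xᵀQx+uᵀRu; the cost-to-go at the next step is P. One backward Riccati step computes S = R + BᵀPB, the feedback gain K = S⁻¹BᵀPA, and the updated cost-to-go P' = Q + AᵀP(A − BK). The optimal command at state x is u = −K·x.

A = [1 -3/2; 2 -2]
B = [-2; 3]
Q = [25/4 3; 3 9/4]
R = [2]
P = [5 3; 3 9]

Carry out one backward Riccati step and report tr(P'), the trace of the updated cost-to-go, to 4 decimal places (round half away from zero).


77.1791

BᵀP = [-1.0000 21.0000]
S = R + BᵀPB = [2] + [65.0000] = [67.0000]
BᵀPA = [41.0000 -40.5000]
K = S⁻¹·BᵀPA = [0.6119 -0.6045]
A−BK = [2.2239 -2.7090; 0.1642 -0.1866]
AᵀP(A−BK) = [27.9104 -33.7164; -33.7164 40.7687]
P' = Q + AᵀP(A−BK) = [34.1604 -30.7164; -30.7164 43.0187]
tr(P') = 77.1791


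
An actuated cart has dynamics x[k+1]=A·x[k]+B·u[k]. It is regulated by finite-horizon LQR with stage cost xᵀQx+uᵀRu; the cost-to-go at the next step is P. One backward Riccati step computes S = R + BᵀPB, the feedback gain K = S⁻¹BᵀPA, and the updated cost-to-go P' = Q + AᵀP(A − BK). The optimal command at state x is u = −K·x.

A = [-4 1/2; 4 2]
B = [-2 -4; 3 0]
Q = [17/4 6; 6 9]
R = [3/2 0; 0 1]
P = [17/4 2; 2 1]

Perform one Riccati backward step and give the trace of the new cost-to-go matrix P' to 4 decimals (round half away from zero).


14.4879

BᵀP = [-2.5000 -1.0000; -17.0000 -8.0000]
S = R + BᵀPB = [3/2 0; 0 1] + [2.0000 10.0000; 10.0000 68.0000] = [3.5000 10.0000; 10.0000 69.0000]
BᵀPA = [6.0000 -3.2500; 36.0000 -24.5000]
K = S⁻¹·BᵀPA = [0.3816 0.1466; 0.4664 -0.3763]
A−BK = [-1.3710 -0.7120; 2.8551 1.5601]
AᵀP(A−BK) = [0.9187 0.1678; 0.1678 0.3191]
P' = Q + AᵀP(A−BK) = [5.1687 6.1678; 6.1678 9.3191]
tr(P') = 14.4879


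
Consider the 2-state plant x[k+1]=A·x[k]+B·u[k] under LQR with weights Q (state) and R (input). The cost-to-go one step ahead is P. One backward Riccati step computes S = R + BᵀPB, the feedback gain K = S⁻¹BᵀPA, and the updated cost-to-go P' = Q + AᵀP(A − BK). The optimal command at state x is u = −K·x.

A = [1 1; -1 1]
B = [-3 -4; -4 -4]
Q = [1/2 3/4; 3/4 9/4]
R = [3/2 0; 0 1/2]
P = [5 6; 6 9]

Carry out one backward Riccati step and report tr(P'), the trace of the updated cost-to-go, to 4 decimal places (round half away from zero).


3.9368

BᵀP = [-39.0000 -54.0000; -44.0000 -60.0000]
S = R + BᵀPB = [3/2 0; 0 1/2] + [333.0000 372.0000; 372.0000 416.0000] = [334.5000 372.0000; 372.0000 416.5000]
BᵀPA = [15.0000 -93.0000; 16.0000 -104.0000]
K = S⁻¹·BᵀPA = [0.3160 -0.0497; -0.2438 -0.2053]
A−BK = [0.9727 0.0297; -0.7113 -0.0200]
AᵀP(A−BK) = [1.1612 0.0305; 0.0305 0.0257]
P' = Q + AᵀP(A−BK) = [1.6612 0.7805; 0.7805 2.2757]
tr(P') = 3.9368


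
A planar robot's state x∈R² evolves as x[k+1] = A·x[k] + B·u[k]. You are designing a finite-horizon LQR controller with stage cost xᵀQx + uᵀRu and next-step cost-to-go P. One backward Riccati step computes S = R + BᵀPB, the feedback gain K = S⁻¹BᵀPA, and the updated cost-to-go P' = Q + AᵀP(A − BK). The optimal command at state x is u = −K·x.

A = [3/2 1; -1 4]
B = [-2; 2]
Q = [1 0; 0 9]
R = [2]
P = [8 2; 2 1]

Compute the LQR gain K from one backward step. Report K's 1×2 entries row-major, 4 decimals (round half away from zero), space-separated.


-0.7273 -0.9091

BᵀP = [-12.0000 -2.0000]
S = R + BᵀPB = [2] + [20.0000] = [22.0000]
BᵀPA = [-16.0000 -20.0000]
K = S⁻¹·BᵀPA = [-0.7273 -0.9091]
A−BK = [0.0455 -0.8182; 0.4545 5.8182]
AᵀP(A−BK) = [1.3636 3.4545; 3.4545 21.8182]
P' = Q + AᵀP(A−BK) = [2.3636 3.4545; 3.4545 30.8182]
tr(P') = 33.1818


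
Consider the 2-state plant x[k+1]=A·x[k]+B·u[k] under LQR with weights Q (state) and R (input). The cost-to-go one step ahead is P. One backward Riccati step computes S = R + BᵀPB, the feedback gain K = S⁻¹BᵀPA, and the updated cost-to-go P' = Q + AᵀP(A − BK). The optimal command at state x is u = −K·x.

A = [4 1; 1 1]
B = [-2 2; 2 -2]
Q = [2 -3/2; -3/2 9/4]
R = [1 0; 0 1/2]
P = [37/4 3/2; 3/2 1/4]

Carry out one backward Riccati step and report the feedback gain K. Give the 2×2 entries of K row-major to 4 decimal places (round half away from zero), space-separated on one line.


BᵀP = [-15.5000 -2.5000; 15.5000 2.5000]
S = R + BᵀPB = [1 0; 0 1/2] + [26.0000 -26.0000; -26.0000 26.0000] = [27.0000 -26.0000; -26.0000 26.5000]
BᵀPA = [-64.5000 -18.0000; 64.5000 18.0000]
K = S⁻¹·BᵀPA = [-0.8165 -0.2278; 1.6329 0.4557]
A−BK = [-0.8987 -0.3671; 5.8987 2.3671]
AᵀP(A−BK) = [2.2658 0.6614; 0.6614 0.1962]
P' = Q + AᵀP(A−BK) = [4.2658 -0.8386; -0.8386 2.4462]
tr(P') = 6.7120

-0.8165 -0.2278 1.6329 0.4557


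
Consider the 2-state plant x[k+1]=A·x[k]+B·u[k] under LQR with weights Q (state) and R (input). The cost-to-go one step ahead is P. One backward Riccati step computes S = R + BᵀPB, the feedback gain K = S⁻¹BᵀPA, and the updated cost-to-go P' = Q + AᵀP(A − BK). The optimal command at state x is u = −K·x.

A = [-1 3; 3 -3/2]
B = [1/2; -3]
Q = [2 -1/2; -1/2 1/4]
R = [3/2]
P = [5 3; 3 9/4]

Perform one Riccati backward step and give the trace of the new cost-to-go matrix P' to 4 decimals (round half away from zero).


16.7980

BᵀP = [-6.5000 -5.2500]
S = R + BᵀPB = [3/2] + [12.5000] = [14.0000]
BᵀPA = [-9.2500 -11.6250]
K = S⁻¹·BᵀPA = [-0.6607 -0.8304]
A−BK = [-0.6696 3.4152; 1.0179 -3.9911]
AᵀP(A−BK) = [1.1384 -1.3058; -1.3058 13.4096]
P' = Q + AᵀP(A−BK) = [3.1384 -1.8058; -1.8058 13.6596]
tr(P') = 16.7980


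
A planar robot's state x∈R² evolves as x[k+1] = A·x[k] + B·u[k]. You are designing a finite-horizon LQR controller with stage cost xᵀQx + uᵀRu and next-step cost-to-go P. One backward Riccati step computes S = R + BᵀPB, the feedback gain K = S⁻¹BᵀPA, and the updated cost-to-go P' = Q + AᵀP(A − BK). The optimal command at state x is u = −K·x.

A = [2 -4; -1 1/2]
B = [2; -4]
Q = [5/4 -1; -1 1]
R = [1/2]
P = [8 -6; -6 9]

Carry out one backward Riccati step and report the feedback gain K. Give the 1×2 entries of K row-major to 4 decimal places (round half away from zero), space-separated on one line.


BᵀP = [40.0000 -48.0000]
S = R + BᵀPB = [1/2] + [272.0000] = [272.5000]
BᵀPA = [128.0000 -184.0000]
K = S⁻¹·BᵀPA = [0.4697 -0.6752]
A−BK = [1.0606 -2.6495; 0.8789 -2.2009]
AᵀP(A−BK) = [4.8752 -12.0706; -12.0706 30.0078]
P' = Q + AᵀP(A−BK) = [6.1252 -13.0706; -13.0706 31.0078]
tr(P') = 37.1330

0.4697 -0.6752


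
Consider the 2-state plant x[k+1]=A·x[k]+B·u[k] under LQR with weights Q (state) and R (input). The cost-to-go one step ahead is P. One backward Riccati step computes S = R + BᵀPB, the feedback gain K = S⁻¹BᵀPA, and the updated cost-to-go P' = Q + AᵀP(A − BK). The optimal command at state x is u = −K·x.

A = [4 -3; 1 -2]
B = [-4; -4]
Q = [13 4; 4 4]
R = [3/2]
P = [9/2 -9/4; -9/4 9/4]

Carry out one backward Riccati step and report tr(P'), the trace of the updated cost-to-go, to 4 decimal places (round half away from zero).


BᵀP = [-9.0000 0.0000]
S = R + BᵀPB = [3/2] + [36.0000] = [37.5000]
BᵀPA = [-36.0000 27.0000]
K = S⁻¹·BᵀPA = [-0.9600 0.7200]
A−BK = [0.1600 -0.1200; -2.8400 0.8800]
AᵀP(A−BK) = [21.6900 -7.8300; -7.8300 3.0600]
P' = Q + AᵀP(A−BK) = [34.6900 -3.8300; -3.8300 7.0600]
tr(P') = 41.7500

41.7500


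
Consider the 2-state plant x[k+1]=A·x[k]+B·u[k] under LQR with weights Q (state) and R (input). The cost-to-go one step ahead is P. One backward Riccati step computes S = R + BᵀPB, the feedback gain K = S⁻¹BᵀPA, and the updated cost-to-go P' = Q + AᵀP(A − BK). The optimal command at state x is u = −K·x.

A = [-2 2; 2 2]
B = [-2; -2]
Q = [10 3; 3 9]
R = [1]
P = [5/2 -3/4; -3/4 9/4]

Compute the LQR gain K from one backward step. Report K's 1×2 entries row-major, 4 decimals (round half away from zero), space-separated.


0.0714 -0.9286

BᵀP = [-3.5000 -3.0000]
S = R + BᵀPB = [1] + [13.0000] = [14.0000]
BᵀPA = [1.0000 -13.0000]
K = S⁻¹·BᵀPA = [0.0714 -0.9286]
A−BK = [-1.8571 0.1429; 2.1429 0.1429]
AᵀP(A−BK) = [24.9286 -0.0714; -0.0714 0.9286]
P' = Q + AᵀP(A−BK) = [34.9286 2.9286; 2.9286 9.9286]
tr(P') = 44.8571


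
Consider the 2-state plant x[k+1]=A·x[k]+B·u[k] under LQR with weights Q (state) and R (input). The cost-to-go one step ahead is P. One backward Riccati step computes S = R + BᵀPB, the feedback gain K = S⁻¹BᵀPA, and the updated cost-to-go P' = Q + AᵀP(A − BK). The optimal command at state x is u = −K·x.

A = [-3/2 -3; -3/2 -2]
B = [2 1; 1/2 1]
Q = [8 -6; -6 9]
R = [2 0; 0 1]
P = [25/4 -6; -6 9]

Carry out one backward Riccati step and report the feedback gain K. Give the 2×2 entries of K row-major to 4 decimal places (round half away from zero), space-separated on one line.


-0.0433 -0.6330 -1.1267 -1.2904

BᵀP = [9.5000 -7.5000; 0.2500 3.0000]
S = R + BᵀPB = [2 0; 0 1] + [15.2500 2.0000; 2.0000 3.2500] = [17.2500 2.0000; 2.0000 4.2500]
BᵀPA = [-3.0000 -13.5000; -4.8750 -6.7500]
K = S⁻¹·BᵀPA = [-0.0433 -0.6330; -1.1267 -1.2904]
A−BK = [-0.2867 -0.4436; -0.3517 -0.3931]
AᵀP(A−BK) = [1.6900 1.9355; 1.9355 2.9946]
P' = Q + AᵀP(A−BK) = [9.6900 -4.0645; -4.0645 11.9946]
tr(P') = 21.6846


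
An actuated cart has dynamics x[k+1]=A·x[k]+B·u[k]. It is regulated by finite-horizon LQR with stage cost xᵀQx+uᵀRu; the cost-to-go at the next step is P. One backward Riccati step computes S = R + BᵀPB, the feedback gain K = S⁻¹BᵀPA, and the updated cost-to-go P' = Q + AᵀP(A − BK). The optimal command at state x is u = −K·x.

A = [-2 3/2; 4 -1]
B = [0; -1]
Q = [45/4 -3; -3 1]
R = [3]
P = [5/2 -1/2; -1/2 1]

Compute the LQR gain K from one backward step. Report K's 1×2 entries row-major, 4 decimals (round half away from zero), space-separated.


-1.2500 0.4375

BᵀP = [0.5000 -1.0000]
S = R + BᵀPB = [3] + [1.0000] = [4.0000]
BᵀPA = [-5.0000 1.7500]
K = S⁻¹·BᵀPA = [-1.2500 0.4375]
A−BK = [-2.0000 1.5000; 2.7500 -0.5625]
AᵀP(A−BK) = [27.7500 -13.3125; -13.3125 7.3594]
P' = Q + AᵀP(A−BK) = [39.0000 -16.3125; -16.3125 8.3594]
tr(P') = 47.3594


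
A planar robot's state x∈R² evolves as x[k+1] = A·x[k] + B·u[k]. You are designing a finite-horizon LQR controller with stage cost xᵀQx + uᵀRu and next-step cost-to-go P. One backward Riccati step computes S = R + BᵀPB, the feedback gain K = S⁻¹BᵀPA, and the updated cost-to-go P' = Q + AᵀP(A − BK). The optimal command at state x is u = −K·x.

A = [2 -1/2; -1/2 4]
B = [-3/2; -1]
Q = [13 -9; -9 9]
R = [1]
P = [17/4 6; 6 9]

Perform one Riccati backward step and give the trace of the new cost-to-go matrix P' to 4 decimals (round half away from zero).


28.3998

BᵀP = [-12.3750 -18.0000]
S = R + BᵀPB = [1] + [36.5625] = [37.5625]
BᵀPA = [-15.7500 -65.8125]
K = S⁻¹·BᵀPA = [-0.4193 -1.7521]
A−BK = [1.3710 -3.1281; -0.9193 2.2479]
AᵀP(A−BK) = [0.6460 -0.3453; -0.3453 5.7537]
P' = Q + AᵀP(A−BK) = [13.6460 -9.3453; -9.3453 14.7537]
tr(P') = 28.3998


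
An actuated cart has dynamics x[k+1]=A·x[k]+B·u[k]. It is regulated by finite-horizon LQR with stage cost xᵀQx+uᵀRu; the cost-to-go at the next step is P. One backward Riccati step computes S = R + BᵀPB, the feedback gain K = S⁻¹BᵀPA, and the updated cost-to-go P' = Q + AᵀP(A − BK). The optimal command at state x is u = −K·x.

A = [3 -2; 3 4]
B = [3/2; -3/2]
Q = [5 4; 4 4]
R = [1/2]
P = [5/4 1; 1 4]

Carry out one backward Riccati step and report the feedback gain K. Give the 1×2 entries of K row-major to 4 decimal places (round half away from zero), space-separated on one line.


BᵀP = [0.3750 -4.5000]
S = R + BᵀPB = [1/2] + [7.3125] = [7.8125]
BᵀPA = [-12.3750 -18.7500]
K = S⁻¹·BᵀPA = [-1.5840 -2.4000]
A−BK = [5.3760 1.6000; 0.6240 0.4000]
AᵀP(A−BK) = [45.6480 16.8000; 16.8000 8.0000]
P' = Q + AᵀP(A−BK) = [50.6480 20.8000; 20.8000 12.0000]
tr(P') = 62.6480

-1.5840 -2.4000


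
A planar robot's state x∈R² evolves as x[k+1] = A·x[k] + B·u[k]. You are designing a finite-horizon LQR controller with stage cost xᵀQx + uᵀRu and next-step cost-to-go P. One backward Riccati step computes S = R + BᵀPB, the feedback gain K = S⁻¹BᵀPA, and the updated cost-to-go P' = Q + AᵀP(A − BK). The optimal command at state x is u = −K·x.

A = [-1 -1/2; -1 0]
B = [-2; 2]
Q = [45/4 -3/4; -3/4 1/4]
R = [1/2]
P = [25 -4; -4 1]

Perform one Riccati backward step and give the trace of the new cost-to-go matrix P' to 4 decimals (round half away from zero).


BᵀP = [-58.0000 10.0000]
S = R + BᵀPB = [1/2] + [136.0000] = [136.5000]
BᵀPA = [48.0000 29.0000]
K = S⁻¹·BᵀPA = [0.3516 0.2125]
A−BK = [-0.2967 -0.0751; -1.7033 -0.4249]
AᵀP(A−BK) = [1.1209 0.3022; 0.3022 0.0888]
P' = Q + AᵀP(A−BK) = [12.3709 -0.4478; -0.4478 0.3388]
tr(P') = 12.7097

12.7097


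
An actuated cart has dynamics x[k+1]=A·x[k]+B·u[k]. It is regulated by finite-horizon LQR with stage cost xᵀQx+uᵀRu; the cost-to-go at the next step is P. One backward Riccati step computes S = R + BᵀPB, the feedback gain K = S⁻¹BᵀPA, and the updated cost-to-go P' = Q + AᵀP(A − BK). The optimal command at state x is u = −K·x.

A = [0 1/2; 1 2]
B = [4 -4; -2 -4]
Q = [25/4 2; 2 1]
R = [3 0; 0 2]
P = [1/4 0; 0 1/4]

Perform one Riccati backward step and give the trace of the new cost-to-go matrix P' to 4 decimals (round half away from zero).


BᵀP = [1.0000 -0.5000; -1.0000 -1.0000]
S = R + BᵀPB = [3 0; 0 2] + [5.0000 -2.0000; -2.0000 8.0000] = [8.0000 -2.0000; -2.0000 10.0000]
BᵀPA = [-0.5000 -0.5000; -1.0000 -2.5000]
K = S⁻¹·BᵀPA = [-0.0921 -0.1316; -0.1184 -0.2763]
A−BK = [-0.1053 -0.0789; 0.3421 0.6316]
AᵀP(A−BK) = [0.0855 0.1579; 0.1579 0.3059]
P' = Q + AᵀP(A−BK) = [6.3355 2.1579; 2.1579 1.3059]
tr(P') = 7.6414

7.6414


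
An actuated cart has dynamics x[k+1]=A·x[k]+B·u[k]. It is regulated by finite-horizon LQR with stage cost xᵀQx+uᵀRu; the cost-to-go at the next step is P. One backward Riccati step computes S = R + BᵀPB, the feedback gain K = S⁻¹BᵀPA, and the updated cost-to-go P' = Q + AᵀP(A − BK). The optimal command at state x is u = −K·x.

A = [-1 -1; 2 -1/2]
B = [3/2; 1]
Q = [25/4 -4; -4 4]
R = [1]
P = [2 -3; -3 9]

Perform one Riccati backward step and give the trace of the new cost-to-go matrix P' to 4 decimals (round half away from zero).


BᵀP = [0.0000 4.5000]
S = R + BᵀPB = [1] + [4.5000] = [5.5000]
BᵀPA = [9.0000 -2.2500]
K = S⁻¹·BᵀPA = [1.6364 -0.4091]
A−BK = [-3.4545 -0.3864; 0.3636 -0.0909]
AᵀP(A−BK) = [35.2727 1.1818; 1.1818 0.3295]
P' = Q + AᵀP(A−BK) = [41.5227 -2.8182; -2.8182 4.3295]
tr(P') = 45.8523

45.8523


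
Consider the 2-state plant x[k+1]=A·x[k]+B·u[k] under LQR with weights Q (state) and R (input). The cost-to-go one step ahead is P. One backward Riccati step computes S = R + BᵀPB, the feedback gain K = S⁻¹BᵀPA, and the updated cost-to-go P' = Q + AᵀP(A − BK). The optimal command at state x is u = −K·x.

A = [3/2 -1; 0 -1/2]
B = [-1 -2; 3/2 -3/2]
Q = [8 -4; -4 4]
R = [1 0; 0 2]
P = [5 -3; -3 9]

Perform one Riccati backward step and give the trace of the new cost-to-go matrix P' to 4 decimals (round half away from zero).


13.0645

BᵀP = [-9.5000 16.5000; -5.5000 -7.5000]
S = R + BᵀPB = [1 0; 0 2] + [34.2500 -5.7500; -5.7500 22.2500] = [35.2500 -5.7500; -5.7500 24.2500]
BᵀPA = [-14.2500 1.2500; -8.2500 9.2500]
K = S⁻¹·BᵀPA = [-0.4782 0.1016; -0.4536 0.4055]
A−BK = [0.1145 -0.0873; 0.0370 -0.0441]
AᵀP(A−BK) = [0.6927 -0.4563; -0.4563 0.3718]
P' = Q + AᵀP(A−BK) = [8.6927 -4.4563; -4.4563 4.3718]
tr(P') = 13.0645


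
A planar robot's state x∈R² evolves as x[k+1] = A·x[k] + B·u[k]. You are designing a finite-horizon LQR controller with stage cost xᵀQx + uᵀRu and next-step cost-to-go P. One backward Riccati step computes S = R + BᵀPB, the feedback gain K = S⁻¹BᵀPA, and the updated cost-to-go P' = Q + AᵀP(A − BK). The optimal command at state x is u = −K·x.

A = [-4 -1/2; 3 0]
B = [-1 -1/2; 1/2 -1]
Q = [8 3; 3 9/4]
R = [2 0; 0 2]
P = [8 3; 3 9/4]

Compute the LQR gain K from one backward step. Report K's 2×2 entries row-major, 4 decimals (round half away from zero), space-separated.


BᵀP = [-6.5000 -1.8750; -7.0000 -3.7500]
S = R + BᵀPB = [2 0; 0 2] + [5.5625 5.1250; 5.1250 7.2500] = [7.5625 5.1250; 5.1250 9.2500]
BᵀPA = [20.3750 3.2500; 16.7500 3.5000]
K = S⁻¹·BᵀPA = [2.3491 0.2775; 0.5093 0.2246]
A−BK = [-1.3963 -0.1102; 2.3348 0.0858]
AᵀP(A−BK) = [19.8569 2.0830; 2.0830 0.3119]
P' = Q + AᵀP(A−BK) = [27.8569 5.0830; 5.0830 2.5619]
tr(P') = 30.4188

2.3491 0.2775 0.5093 0.2246
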